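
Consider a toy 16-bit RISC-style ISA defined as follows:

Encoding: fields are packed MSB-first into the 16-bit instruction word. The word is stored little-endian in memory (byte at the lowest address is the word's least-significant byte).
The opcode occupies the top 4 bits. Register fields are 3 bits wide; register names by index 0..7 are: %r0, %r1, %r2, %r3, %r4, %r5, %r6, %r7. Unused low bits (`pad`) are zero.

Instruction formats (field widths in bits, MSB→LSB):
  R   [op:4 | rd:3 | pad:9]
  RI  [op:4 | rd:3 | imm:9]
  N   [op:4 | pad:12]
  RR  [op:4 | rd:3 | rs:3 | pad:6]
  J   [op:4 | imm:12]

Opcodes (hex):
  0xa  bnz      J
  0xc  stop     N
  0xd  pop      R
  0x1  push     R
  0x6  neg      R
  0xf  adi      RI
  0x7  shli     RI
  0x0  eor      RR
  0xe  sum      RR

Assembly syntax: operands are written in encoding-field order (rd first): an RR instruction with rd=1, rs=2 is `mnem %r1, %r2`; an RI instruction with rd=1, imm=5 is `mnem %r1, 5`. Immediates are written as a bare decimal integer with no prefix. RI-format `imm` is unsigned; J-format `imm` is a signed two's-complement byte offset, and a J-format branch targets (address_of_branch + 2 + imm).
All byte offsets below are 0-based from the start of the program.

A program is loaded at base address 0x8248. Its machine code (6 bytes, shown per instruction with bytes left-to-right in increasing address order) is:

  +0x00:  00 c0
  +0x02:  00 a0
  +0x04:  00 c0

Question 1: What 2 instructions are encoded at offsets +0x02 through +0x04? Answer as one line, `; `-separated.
[02] 00 a0 → 0xa000
  top 4b → 0xa → bnz [J]
  imm: (w>>0)&0xfff=0x0 → 0
[04] 00 c0 → 0xc000
  top 4b → 0xc → stop [N]

bnz 0; stop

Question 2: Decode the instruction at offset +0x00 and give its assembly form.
@+00  little-endian(00 c0) = 0xc000
  op=0xc000>>12=0xc ⇒ stop (N)

stop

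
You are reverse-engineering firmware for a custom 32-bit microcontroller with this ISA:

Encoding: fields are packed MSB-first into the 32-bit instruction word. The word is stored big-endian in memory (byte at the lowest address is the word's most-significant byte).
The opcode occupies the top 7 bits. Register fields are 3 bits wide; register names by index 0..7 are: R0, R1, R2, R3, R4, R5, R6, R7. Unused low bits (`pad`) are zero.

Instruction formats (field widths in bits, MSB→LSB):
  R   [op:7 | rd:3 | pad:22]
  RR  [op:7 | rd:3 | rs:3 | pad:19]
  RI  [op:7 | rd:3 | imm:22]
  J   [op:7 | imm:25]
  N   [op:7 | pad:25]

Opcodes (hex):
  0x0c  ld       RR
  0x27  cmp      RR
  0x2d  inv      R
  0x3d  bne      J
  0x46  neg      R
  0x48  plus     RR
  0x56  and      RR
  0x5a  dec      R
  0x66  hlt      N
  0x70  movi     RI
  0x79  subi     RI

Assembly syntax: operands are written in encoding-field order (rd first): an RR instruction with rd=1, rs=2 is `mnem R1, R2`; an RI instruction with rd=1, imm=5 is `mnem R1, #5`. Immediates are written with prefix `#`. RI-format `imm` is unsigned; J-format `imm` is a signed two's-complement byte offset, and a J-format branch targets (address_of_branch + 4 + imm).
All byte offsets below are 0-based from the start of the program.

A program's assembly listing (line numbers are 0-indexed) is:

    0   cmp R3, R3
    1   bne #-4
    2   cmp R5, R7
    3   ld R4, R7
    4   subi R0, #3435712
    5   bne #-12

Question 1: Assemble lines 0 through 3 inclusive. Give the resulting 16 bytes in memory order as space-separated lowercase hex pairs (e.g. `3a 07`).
4e d8 00 00 7b ff ff fc 4f 78 00 00 19 38 00 00

0. cmp fields op=0x27:7|rd=3:3|rs=3:3|pad=0:19 → word 4ed80000h → 4e d8 00 00
1. bne fields op=0x3d:7|imm=-4:25 → word 7bfffffch → 7b ff ff fc
2. cmp fields op=0x27:7|rd=5:3|rs=7:3|pad=0:19 → word 4f780000h → 4f 78 00 00
3. ld fields op=0xc:7|rd=4:3|rs=7:3|pad=0:19 → word 19380000h → 19 38 00 00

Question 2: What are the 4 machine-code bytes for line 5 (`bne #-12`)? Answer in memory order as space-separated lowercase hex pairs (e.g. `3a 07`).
7b ff ff f4

5. bne fields op=0x3d:7|imm=-12:25 → word 7bfffff4h → 7b ff ff f4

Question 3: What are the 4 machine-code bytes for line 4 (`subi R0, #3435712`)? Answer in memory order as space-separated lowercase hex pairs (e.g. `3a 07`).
line 4 (subi): pack op=0x79:7|rd=0:3|imm=3435712:22 = 0xf2346cc0; big→ f2 34 6c c0

f2 34 6c c0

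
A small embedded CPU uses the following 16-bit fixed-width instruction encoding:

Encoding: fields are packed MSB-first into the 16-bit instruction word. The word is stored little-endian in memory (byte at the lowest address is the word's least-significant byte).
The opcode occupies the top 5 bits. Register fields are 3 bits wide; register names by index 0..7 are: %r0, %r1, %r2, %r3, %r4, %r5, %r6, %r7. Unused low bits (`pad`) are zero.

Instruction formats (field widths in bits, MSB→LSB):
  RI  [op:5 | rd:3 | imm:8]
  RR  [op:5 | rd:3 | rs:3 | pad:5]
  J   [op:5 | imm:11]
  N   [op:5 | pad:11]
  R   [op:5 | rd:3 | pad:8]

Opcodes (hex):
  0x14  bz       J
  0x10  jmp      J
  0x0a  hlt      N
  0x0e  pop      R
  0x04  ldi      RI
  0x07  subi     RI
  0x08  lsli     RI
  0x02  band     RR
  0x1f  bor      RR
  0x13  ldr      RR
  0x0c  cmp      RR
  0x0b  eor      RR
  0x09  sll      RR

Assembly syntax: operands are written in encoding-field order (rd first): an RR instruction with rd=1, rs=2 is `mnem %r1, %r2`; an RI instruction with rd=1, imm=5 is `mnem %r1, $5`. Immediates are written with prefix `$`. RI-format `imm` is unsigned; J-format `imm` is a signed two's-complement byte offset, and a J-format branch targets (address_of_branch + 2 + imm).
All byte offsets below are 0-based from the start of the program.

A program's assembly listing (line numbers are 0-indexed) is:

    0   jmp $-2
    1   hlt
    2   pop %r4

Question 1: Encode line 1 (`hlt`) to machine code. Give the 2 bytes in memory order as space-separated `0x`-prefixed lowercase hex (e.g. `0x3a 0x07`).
0x00 0x50

line 1 (hlt): pack op=0xa:5|pad=0:11 = 0x5000; little→ 00 50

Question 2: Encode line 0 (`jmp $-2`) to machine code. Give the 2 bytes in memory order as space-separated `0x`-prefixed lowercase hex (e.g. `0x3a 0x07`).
L0: jmp op=0x10:5|imm=-2:11 ⇒ 0x87fe ⇒ little fe 87

0xfe 0x87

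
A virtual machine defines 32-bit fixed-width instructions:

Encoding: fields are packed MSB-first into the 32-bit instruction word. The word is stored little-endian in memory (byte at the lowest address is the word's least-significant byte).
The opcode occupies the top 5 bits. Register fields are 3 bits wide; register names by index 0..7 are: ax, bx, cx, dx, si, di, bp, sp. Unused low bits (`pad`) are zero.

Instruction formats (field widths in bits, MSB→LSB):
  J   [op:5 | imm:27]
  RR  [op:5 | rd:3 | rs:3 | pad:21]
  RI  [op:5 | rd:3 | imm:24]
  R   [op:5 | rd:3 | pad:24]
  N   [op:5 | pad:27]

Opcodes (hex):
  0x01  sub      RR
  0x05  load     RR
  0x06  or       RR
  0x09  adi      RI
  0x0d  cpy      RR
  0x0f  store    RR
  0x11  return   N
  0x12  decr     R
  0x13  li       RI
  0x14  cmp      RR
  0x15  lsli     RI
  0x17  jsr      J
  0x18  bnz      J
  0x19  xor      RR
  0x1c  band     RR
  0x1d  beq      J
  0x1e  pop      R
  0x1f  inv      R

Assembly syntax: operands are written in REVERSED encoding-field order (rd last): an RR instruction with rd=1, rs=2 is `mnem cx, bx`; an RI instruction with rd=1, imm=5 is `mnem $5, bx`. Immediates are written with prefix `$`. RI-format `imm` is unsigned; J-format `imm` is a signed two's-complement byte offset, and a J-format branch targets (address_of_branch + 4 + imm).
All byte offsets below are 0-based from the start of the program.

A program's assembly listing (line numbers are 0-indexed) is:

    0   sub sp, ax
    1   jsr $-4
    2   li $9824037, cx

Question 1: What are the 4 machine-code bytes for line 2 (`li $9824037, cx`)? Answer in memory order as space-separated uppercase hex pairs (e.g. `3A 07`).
L2: li op=0x13:5|rd=2:3|imm=9824037:24 ⇒ 0x9a95e725 ⇒ little 25 e7 95 9a

25 E7 95 9A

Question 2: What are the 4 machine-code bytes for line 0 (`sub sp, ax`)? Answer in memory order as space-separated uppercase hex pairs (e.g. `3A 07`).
00 00 E0 08

line 0 (sub): pack op=0x1:5|rd=0:3|rs=7:3|pad=0:21 = 0x08e00000; little→ 00 00 e0 08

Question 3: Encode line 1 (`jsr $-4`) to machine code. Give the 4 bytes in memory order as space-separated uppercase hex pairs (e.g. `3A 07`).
FC FF FF BF

1. jsr fields op=0x17:5|imm=-4:27 → word bffffffch → fc ff ff bf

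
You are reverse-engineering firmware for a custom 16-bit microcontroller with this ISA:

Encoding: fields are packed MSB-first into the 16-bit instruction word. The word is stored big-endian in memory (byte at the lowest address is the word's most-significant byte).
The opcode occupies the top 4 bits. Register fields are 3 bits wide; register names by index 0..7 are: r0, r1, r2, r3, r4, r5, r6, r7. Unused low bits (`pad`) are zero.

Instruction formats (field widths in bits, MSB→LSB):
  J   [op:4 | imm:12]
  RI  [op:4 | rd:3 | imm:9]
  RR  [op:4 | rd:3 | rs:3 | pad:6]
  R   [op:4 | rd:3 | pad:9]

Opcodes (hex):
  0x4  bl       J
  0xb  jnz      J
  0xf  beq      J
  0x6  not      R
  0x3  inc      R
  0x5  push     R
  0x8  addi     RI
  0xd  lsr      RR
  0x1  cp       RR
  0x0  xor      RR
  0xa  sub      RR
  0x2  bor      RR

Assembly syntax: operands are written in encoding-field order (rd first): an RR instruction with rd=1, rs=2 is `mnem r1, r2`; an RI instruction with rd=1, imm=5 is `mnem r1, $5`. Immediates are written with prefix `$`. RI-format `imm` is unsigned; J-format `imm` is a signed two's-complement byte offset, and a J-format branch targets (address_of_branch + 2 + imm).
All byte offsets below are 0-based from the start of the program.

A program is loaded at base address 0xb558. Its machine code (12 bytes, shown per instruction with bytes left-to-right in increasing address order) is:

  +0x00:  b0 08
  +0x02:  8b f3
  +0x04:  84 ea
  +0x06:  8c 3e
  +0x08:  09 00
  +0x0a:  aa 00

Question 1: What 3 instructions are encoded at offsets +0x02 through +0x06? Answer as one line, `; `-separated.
off 0x02: read 8b f3 as big → 0x8bf3
  op=0x8bf3>>12=0x8 ⇒ addi (RI)
  rd: (w>>9)&0x7=0x5 → r5
  imm: (w>>0)&0x1ff=0x1f3 → $499
off 0x04: read 84 ea as big → 0x84ea
  op=0x84ea>>12=0x8 ⇒ addi (RI)
  rd: (w>>9)&0x7=0x2 → r2
  imm: (w>>0)&0x1ff=0xea → $234
off 0x06: read 8c 3e as big → 0x8c3e
  op=0x8c3e>>12=0x8 ⇒ addi (RI)
  rd: (w>>9)&0x7=0x6 → r6
  imm: (w>>0)&0x1ff=0x3e → $62

addi r5, $499; addi r2, $234; addi r6, $62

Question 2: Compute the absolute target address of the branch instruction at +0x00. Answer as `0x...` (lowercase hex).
off 0x00: read b0 08 as big → 0xb008
  opcode bits[15:12]=0xb: jnz/J
  [11:0] imm=8 = $8
  target = base 0xb558 + off 0x00 + 2 + imm 8 = 0xb562

0xb562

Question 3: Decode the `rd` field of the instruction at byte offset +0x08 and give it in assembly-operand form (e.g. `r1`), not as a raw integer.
+0x08: 09 00 ⇒ word 0x0900 (big)
  top 4b → 0x0 → xor [RR]
  rd: (w>>9)&0x7=0x4 → r4
  rs: (w>>6)&0x7=0x4 → r4

r4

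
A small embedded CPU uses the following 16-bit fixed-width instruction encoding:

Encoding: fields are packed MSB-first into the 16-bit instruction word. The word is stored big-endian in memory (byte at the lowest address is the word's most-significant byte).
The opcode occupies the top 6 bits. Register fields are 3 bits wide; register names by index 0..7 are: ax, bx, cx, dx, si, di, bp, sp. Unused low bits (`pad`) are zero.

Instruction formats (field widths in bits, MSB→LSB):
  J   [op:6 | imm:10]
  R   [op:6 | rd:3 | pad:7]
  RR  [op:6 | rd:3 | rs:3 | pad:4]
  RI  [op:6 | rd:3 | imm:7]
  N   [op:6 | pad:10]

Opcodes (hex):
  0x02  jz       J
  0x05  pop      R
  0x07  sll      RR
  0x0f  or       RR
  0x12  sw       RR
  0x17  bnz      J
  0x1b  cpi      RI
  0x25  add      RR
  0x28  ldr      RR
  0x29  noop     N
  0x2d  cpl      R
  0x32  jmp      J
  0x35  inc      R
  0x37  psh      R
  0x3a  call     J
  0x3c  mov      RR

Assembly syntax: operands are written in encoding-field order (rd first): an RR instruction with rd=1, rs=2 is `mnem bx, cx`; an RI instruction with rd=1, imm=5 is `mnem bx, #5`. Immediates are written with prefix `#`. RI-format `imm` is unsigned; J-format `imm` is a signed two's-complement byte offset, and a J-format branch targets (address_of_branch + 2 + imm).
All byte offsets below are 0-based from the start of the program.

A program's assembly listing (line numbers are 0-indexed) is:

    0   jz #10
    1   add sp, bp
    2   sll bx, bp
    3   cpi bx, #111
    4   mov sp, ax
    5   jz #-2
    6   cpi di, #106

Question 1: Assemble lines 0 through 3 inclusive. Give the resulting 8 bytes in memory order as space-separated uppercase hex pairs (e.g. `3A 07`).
0. jz fields op=0x2:6|imm=10:10 → word 080ah → 08 0a
1. add fields op=0x25:6|rd=7:3|rs=6:3|pad=0:4 → word 97e0h → 97 e0
2. sll fields op=0x7:6|rd=1:3|rs=6:3|pad=0:4 → word 1ce0h → 1c e0
3. cpi fields op=0x1b:6|rd=1:3|imm=111:7 → word 6cefh → 6c ef

08 0A 97 E0 1C E0 6C EF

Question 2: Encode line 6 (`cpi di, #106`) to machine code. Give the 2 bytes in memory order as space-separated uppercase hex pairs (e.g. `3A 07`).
6E EA

line 6 (cpi): pack op=0x1b:6|rd=5:3|imm=106:7 = 0x6eea; big→ 6e ea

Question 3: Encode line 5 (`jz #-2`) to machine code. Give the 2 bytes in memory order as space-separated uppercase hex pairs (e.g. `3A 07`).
0B FE

line 5 (jz): pack op=0x2:6|imm=-2:10 = 0x0bfe; big→ 0b fe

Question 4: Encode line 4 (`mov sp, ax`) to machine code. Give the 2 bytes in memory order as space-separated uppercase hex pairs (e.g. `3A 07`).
L4: mov op=0x3c:6|rd=7:3|rs=0:3|pad=0:4 ⇒ 0xf380 ⇒ big f3 80

F3 80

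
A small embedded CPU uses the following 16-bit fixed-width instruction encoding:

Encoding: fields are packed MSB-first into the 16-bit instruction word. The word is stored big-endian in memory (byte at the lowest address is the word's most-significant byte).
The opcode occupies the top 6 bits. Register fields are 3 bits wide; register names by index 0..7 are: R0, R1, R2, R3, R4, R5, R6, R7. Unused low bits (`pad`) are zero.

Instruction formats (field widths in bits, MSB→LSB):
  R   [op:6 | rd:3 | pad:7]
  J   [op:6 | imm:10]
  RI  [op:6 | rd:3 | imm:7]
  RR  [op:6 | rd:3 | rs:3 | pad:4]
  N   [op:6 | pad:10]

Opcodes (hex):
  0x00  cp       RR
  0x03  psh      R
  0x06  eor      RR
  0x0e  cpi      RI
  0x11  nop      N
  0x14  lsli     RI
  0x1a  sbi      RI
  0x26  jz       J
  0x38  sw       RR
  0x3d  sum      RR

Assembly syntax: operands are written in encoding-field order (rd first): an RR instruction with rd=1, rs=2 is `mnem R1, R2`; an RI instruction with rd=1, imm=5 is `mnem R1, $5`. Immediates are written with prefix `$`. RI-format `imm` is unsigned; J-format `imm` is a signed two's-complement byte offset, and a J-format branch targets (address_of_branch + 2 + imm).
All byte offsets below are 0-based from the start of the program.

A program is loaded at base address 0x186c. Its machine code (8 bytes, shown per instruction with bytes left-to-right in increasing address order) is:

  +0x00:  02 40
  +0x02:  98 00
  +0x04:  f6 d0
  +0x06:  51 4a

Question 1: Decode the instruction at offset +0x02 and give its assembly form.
off 0x02: read 98 00 as big → 0x9800
  top 6b → 0x26 → jz [J]
  imm: (w>>0)&0x3ff=0x0 → $0

jz $0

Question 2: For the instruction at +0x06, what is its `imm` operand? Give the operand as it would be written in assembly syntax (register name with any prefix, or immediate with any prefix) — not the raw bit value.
$74

[06] 51 4a → 0x514a
  op=0x514a>>10=0x14 ⇒ lsli (RI)
  rd@[9:7]=0x2 ⇒ R2
  imm@[6:0]=0x4a ⇒ $74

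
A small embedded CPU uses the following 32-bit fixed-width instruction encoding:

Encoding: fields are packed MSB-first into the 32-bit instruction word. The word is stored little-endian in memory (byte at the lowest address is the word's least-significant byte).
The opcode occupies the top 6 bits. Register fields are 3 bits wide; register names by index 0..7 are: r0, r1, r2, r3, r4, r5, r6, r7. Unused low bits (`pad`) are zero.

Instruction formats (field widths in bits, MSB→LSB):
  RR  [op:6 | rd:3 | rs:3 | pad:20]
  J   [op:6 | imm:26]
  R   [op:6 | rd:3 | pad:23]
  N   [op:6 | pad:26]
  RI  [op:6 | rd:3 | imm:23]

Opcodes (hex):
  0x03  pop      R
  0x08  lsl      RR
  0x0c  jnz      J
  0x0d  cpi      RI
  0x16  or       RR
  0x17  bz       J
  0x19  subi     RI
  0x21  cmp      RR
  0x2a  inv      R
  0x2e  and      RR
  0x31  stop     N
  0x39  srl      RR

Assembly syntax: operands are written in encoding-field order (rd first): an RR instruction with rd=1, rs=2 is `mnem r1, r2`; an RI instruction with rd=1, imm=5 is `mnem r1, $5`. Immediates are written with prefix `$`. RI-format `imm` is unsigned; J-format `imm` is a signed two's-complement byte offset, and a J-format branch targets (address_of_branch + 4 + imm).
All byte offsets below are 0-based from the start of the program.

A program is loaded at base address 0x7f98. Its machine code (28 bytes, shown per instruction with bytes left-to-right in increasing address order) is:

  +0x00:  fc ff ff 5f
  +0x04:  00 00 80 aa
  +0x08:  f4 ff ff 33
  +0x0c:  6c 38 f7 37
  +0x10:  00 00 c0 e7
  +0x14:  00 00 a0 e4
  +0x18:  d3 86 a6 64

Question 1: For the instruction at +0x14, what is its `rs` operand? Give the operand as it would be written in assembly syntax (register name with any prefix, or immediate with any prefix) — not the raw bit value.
off 0x14: read 00 00 a0 e4 as little → 0xe4a00000
  opcode bits[31:26]=0x39: srl/RR
  rd: (w>>23)&0x7=0x1 → r1
  rs: (w>>20)&0x7=0x2 → r2

r2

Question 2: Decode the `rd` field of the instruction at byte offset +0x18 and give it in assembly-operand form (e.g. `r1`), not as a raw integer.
r1

+0x18: d3 86 a6 64 ⇒ word 0x64a686d3 (little)
  op=0x64a686d3>>26=0x19 ⇒ subi (RI)
  rd@[25:23]=0x1 ⇒ r1
  imm@[22:0]=0x2686d3 ⇒ $2524883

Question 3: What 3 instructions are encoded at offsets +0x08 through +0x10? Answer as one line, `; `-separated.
+0x08: f4 ff ff 33 ⇒ word 0x33fffff4 (little)
  op=0x33fffff4>>26=0xc ⇒ jnz (J)
  imm@[25:0]=0x3fffff4 (s26→-12) ⇒ $-12
+0x0c: 6c 38 f7 37 ⇒ word 0x37f7386c (little)
  op=0x37f7386c>>26=0xd ⇒ cpi (RI)
  rd@[25:23]=0x7 ⇒ r7
  imm@[22:0]=0x77386c ⇒ $7813228
+0x10: 00 00 c0 e7 ⇒ word 0xe7c00000 (little)
  op=0xe7c00000>>26=0x39 ⇒ srl (RR)
  rd@[25:23]=0x7 ⇒ r7
  rs@[22:20]=0x4 ⇒ r4

jnz $-12; cpi r7, $7813228; srl r7, r4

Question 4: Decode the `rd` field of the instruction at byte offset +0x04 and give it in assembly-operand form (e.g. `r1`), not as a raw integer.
[04] 00 00 80 aa → 0xaa800000
  top 6b → 0x2a → inv [R]
  rd@[25:23]=0x5 ⇒ r5

r5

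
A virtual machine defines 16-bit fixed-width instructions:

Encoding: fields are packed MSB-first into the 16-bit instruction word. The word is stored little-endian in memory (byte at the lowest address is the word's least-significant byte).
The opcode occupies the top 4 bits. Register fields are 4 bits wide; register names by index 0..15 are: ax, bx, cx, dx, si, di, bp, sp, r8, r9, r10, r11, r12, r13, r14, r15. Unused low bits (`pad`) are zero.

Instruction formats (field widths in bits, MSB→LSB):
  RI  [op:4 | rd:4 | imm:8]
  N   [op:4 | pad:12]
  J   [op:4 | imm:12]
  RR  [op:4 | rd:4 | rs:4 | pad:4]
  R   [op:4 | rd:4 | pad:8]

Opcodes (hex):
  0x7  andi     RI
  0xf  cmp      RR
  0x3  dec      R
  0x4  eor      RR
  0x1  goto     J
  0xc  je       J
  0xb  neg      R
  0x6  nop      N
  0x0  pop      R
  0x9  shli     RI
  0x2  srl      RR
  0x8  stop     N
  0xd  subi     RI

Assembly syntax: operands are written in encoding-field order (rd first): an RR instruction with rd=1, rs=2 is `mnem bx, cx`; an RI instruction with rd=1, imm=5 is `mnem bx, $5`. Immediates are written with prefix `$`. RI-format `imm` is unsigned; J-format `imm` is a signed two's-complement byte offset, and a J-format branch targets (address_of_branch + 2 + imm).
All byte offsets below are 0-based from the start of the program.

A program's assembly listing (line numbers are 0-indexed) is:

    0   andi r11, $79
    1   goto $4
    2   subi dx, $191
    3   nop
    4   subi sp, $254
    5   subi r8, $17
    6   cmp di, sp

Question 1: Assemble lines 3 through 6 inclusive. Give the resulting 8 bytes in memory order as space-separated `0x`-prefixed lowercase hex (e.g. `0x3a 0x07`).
3. nop fields op=0x6:4|pad=0:12 → word 6000h → 00 60
4. subi fields op=0xd:4|rd=7:4|imm=254:8 → word d7feh → fe d7
5. subi fields op=0xd:4|rd=8:4|imm=17:8 → word d811h → 11 d8
6. cmp fields op=0xf:4|rd=5:4|rs=7:4|pad=0:4 → word f570h → 70 f5

0x00 0x60 0xfe 0xd7 0x11 0xd8 0x70 0xf5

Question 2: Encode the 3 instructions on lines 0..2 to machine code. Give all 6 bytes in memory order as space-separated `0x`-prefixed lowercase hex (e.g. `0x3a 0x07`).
0x4f 0x7b 0x04 0x10 0xbf 0xd3

line 0 (andi): pack op=0x7:4|rd=11:4|imm=79:8 = 0x7b4f; little→ 4f 7b
line 1 (goto): pack op=0x1:4|imm=4:12 = 0x1004; little→ 04 10
line 2 (subi): pack op=0xd:4|rd=3:4|imm=191:8 = 0xd3bf; little→ bf d3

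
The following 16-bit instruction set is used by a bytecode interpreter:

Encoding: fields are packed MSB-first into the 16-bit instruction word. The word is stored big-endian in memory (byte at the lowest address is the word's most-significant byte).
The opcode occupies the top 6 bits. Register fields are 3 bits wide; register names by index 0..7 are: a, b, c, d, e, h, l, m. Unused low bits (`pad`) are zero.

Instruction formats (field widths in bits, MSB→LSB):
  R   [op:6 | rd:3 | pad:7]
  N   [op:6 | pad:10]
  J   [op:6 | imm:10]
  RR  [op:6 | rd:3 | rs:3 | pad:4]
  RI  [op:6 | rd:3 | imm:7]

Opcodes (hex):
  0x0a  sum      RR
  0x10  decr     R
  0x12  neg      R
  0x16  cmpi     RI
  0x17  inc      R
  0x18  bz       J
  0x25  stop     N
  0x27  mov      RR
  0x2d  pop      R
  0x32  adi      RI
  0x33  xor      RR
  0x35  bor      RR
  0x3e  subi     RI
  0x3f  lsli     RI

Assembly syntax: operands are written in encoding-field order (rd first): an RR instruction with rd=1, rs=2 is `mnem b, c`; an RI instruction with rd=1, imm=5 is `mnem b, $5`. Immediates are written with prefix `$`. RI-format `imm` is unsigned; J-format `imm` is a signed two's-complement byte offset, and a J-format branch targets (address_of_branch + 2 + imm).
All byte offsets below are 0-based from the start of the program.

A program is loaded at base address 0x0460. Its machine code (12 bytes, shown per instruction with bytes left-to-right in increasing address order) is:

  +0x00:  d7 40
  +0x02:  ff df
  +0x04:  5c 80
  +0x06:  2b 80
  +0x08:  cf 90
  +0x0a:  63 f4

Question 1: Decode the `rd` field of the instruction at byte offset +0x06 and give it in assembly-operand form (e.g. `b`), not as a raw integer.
m

off 0x06: read 2b 80 as big → 0x2b80
  top 6b → 0xa → sum [RR]
  rd@[9:7]=0x7 ⇒ m
  rs@[6:4]=0x0 ⇒ a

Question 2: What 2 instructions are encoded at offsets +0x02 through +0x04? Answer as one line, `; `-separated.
off 0x02: read ff df as big → 0xffdf
  opcode bits[15:10]=0x3f: lsli/RI
  rd@[9:7]=0x7 ⇒ m
  imm@[6:0]=0x5f ⇒ $95
off 0x04: read 5c 80 as big → 0x5c80
  opcode bits[15:10]=0x17: inc/R
  rd@[9:7]=0x1 ⇒ b

lsli m, $95; inc b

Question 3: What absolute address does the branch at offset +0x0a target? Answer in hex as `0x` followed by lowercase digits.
[0a] 63 f4 → 0x63f4
  op=0x63f4>>10=0x18 ⇒ bz (J)
  imm@[9:0]=0x3f4 (s10→-12) ⇒ $-12
  target = base 0x0460 + off 0x0a + 2 + imm -12 = 0x0460

0x0460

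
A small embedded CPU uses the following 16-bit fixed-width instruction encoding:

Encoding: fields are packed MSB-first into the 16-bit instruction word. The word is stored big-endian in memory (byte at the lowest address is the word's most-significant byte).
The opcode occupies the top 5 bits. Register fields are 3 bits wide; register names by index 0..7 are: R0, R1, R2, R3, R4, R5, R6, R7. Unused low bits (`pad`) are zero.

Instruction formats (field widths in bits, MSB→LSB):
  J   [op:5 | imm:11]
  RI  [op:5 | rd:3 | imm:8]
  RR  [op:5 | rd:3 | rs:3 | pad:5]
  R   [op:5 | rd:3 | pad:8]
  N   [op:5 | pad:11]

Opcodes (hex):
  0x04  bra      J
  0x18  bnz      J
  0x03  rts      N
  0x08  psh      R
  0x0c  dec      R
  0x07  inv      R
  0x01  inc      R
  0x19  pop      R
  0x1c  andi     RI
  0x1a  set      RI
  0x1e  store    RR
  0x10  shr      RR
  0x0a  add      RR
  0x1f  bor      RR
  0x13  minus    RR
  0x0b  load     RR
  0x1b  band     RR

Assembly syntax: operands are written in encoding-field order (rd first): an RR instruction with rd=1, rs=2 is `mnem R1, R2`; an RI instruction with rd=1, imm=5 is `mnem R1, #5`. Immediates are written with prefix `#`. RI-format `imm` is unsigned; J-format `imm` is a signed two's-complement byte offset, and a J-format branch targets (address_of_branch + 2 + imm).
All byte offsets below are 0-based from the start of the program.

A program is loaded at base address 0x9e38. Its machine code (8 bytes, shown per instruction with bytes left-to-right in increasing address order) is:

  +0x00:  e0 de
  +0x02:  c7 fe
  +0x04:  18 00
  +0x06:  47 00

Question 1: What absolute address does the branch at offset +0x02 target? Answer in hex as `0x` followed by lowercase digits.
off 0x02: read c7 fe as big → 0xc7fe
  op=0xc7fe>>11=0x18 ⇒ bnz (J)
  imm@[10:0]=0x7fe (s11→-2) ⇒ #-2
  target = base 0x9e38 + off 0x02 + 2 + imm -2 = 0x9e3a

0x9e3a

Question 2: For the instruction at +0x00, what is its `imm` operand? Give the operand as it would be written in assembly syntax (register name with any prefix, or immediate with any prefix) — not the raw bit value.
#222

off 0x00: read e0 de as big → 0xe0de
  op=0xe0de>>11=0x1c ⇒ andi (RI)
  rd@[10:8]=0x0 ⇒ R0
  imm@[7:0]=0xde ⇒ #222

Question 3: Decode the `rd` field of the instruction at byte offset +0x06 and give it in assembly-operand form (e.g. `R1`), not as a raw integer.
R7

+0x06: 47 00 ⇒ word 0x4700 (big)
  opcode bits[15:11]=0x8: psh/R
  [10:8] rd=7 = R7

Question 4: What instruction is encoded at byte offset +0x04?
off 0x04: read 18 00 as big → 0x1800
  top 5b → 0x3 → rts [N]

rts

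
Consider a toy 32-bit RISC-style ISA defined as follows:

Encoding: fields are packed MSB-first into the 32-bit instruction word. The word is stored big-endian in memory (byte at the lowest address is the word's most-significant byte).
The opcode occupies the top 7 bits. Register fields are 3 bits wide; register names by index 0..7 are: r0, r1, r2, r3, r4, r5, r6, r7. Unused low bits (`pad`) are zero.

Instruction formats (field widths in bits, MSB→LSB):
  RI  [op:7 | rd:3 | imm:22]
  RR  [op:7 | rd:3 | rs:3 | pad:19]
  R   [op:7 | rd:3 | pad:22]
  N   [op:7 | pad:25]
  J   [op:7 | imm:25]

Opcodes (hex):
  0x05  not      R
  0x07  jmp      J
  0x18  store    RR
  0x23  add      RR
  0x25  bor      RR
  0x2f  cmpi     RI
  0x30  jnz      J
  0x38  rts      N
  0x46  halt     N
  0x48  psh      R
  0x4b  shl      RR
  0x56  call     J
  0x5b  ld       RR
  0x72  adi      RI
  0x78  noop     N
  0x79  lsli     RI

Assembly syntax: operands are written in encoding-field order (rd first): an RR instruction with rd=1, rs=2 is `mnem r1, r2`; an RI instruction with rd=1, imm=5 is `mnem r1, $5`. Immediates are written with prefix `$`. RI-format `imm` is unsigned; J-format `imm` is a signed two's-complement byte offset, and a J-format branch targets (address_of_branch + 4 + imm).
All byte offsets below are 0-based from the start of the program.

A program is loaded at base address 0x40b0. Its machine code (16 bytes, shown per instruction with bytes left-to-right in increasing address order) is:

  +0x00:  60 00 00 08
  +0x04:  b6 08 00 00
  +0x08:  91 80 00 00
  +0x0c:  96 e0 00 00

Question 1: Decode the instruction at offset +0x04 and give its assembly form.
@+04  big-endian(b6 08 00 00) = 0xb6080000
  opcode bits[31:25]=0x5b: ld/RR
  rd@[24:22]=0x0 ⇒ r0
  rs@[21:19]=0x1 ⇒ r1

ld r0, r1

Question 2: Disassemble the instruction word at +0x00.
jnz $8

@+00  big-endian(60 00 00 08) = 0x60000008
  top 7b → 0x30 → jnz [J]
  imm@[24:0]=0x8 ⇒ $8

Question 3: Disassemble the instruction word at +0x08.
[08] 91 80 00 00 → 0x91800000
  op=0x91800000>>25=0x48 ⇒ psh (R)
  [24:22] rd=6 = r6

psh r6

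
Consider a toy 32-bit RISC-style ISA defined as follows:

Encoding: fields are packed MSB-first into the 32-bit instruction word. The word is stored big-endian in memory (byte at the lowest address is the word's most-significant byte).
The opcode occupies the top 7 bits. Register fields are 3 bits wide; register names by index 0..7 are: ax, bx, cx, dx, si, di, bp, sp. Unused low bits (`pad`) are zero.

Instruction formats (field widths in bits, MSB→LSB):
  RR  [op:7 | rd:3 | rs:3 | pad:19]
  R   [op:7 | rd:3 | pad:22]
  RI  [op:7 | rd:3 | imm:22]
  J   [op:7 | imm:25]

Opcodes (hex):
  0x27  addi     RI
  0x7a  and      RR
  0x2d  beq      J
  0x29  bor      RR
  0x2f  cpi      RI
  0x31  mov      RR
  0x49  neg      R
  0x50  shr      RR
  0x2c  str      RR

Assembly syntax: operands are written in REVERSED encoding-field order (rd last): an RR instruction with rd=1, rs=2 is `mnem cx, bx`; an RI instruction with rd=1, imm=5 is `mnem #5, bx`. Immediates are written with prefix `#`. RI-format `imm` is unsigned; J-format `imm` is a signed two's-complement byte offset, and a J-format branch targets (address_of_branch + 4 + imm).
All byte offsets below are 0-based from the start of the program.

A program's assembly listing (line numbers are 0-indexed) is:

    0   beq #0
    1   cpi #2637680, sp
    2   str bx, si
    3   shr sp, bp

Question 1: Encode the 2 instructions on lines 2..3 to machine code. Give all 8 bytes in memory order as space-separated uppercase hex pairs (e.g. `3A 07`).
59 08 00 00 A1 B8 00 00

L2: str op=0x2c:7|rd=4:3|rs=1:3|pad=0:19 ⇒ 0x59080000 ⇒ big 59 08 00 00
L3: shr op=0x50:7|rd=6:3|rs=7:3|pad=0:19 ⇒ 0xa1b80000 ⇒ big a1 b8 00 00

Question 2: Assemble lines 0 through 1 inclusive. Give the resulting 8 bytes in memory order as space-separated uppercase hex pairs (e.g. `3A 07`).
L0: beq op=0x2d:7|imm=0:25 ⇒ 0x5a000000 ⇒ big 5a 00 00 00
L1: cpi op=0x2f:7|rd=7:3|imm=2637680:22 ⇒ 0x5fe83f70 ⇒ big 5f e8 3f 70

5A 00 00 00 5F E8 3F 70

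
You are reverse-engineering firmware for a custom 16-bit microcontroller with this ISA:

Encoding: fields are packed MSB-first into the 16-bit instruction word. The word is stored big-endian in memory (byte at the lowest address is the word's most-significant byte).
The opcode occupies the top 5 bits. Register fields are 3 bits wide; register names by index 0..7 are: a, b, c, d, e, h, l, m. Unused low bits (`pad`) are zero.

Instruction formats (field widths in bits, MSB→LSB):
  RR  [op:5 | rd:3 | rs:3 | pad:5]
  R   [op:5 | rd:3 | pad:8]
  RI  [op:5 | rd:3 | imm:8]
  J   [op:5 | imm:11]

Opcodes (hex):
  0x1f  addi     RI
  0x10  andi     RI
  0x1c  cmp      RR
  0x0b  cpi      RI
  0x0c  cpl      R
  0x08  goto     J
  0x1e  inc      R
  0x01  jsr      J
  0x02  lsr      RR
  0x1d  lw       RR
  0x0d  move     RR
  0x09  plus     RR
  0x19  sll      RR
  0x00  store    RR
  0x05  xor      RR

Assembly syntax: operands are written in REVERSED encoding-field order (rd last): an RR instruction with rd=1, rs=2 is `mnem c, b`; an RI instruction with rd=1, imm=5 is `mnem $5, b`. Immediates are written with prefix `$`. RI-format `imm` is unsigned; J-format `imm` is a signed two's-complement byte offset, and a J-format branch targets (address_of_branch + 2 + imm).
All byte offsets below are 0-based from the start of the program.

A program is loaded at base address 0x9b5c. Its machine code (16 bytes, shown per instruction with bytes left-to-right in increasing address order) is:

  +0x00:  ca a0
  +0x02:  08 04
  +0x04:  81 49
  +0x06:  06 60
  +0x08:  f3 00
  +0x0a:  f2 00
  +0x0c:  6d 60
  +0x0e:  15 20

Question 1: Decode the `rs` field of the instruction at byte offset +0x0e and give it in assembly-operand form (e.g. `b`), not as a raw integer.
b

off 0x0e: read 15 20 as big → 0x1520
  top 5b → 0x2 → lsr [RR]
  rd@[10:8]=0x5 ⇒ h
  rs@[7:5]=0x1 ⇒ b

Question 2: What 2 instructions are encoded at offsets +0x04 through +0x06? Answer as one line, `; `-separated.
andi $73, b; store d, l

[04] 81 49 → 0x8149
  op=0x8149>>11=0x10 ⇒ andi (RI)
  rd@[10:8]=0x1 ⇒ b
  imm@[7:0]=0x49 ⇒ $73
[06] 06 60 → 0x0660
  op=0x0660>>11=0x0 ⇒ store (RR)
  rd@[10:8]=0x6 ⇒ l
  rs@[7:5]=0x3 ⇒ d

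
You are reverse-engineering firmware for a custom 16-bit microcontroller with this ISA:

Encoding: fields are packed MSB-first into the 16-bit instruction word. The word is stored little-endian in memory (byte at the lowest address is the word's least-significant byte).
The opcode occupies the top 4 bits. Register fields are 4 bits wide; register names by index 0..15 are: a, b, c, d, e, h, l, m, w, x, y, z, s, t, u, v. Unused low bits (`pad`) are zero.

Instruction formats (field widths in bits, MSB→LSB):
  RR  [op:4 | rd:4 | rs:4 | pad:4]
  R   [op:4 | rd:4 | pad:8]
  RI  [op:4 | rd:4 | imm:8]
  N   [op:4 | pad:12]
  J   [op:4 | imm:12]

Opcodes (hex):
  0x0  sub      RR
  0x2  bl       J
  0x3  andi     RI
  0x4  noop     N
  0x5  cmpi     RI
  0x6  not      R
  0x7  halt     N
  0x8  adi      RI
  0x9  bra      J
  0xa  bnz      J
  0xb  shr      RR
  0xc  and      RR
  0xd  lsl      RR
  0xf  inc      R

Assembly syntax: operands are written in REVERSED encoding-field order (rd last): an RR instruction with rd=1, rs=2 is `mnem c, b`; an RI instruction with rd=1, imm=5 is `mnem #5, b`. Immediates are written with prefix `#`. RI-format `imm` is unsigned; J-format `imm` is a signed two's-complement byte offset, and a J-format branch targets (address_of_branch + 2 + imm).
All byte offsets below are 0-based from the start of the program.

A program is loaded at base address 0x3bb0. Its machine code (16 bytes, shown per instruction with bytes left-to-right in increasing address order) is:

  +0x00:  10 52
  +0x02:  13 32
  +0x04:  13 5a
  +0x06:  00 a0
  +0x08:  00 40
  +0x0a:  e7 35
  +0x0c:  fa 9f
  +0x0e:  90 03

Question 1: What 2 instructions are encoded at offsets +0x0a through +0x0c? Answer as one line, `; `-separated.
+0x0a: e7 35 ⇒ word 0x35e7 (little)
  opcode bits[15:12]=0x3: andi/RI
  [11:8] rd=5 = h
  [7:0] imm=231 = #231
+0x0c: fa 9f ⇒ word 0x9ffa (little)
  opcode bits[15:12]=0x9: bra/J
  [11:0] imm=4090 (s12→-6) = #-6

andi #231, h; bra #-6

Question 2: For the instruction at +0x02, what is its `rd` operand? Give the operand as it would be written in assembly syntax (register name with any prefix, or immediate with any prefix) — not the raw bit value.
c

+0x02: 13 32 ⇒ word 0x3213 (little)
  op=0x3213>>12=0x3 ⇒ andi (RI)
  [11:8] rd=2 = c
  [7:0] imm=19 = #19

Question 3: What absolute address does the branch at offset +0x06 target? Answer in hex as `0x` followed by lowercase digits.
0x3bb8

@+06  little-endian(00 a0) = 0xa000
  op=0xa000>>12=0xa ⇒ bnz (J)
  [11:0] imm=0 = #0
  target = base 0x3bb0 + off 0x06 + 2 + imm 0 = 0x3bb8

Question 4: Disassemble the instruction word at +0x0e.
sub x, d

[0e] 90 03 → 0x0390
  top 4b → 0x0 → sub [RR]
  rd@[11:8]=0x3 ⇒ d
  rs@[7:4]=0x9 ⇒ x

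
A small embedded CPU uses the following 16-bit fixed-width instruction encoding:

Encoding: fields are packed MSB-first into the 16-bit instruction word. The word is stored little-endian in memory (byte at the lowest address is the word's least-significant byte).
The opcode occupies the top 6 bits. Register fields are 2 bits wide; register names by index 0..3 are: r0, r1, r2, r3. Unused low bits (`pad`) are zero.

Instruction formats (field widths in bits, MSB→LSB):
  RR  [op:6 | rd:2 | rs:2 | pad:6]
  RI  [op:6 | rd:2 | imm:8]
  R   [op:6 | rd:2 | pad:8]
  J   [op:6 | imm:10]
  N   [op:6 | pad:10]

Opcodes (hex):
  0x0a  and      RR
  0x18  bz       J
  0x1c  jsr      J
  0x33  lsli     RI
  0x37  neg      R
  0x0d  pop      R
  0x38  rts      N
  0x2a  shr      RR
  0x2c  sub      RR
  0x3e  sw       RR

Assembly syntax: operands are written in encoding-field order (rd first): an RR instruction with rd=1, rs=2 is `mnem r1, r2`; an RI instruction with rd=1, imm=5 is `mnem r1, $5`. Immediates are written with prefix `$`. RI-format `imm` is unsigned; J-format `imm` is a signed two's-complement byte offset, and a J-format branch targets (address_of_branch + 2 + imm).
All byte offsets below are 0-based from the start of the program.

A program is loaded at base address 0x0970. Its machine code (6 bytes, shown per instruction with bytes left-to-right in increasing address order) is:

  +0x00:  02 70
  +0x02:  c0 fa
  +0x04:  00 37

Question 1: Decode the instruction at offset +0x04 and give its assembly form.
+0x04: 00 37 ⇒ word 0x3700 (little)
  top 6b → 0xd → pop [R]
  rd: (w>>8)&0x3=0x3 → r3

pop r3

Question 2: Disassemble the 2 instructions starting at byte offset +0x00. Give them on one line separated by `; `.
+0x00: 02 70 ⇒ word 0x7002 (little)
  opcode bits[15:10]=0x1c: jsr/J
  [9:0] imm=2 = $2
+0x02: c0 fa ⇒ word 0xfac0 (little)
  opcode bits[15:10]=0x3e: sw/RR
  [9:8] rd=2 = r2
  [7:6] rs=3 = r3

jsr $2; sw r2, r3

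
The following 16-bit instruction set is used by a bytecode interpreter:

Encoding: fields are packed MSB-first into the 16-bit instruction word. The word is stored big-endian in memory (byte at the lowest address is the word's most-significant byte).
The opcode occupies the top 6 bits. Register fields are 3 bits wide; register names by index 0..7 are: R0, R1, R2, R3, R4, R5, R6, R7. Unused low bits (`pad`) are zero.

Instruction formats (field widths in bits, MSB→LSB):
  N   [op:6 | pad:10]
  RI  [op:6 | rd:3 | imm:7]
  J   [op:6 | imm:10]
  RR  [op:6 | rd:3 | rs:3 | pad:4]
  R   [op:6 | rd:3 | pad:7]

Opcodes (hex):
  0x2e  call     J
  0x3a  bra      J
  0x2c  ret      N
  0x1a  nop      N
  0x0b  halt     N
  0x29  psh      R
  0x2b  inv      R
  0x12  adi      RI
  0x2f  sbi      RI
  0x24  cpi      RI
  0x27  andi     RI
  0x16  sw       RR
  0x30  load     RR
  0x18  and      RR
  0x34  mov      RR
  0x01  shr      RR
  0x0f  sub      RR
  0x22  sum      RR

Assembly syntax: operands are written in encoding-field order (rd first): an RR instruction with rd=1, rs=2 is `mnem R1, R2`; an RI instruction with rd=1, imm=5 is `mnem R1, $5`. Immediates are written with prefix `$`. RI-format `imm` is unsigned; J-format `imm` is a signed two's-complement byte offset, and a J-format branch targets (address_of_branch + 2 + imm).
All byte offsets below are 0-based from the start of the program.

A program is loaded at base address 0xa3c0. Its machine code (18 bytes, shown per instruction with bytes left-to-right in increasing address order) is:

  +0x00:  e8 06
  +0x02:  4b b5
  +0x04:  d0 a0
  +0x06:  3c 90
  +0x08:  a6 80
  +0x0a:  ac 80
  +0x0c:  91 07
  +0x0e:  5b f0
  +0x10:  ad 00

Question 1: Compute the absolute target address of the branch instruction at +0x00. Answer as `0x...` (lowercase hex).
0xa3c8

+0x00: e8 06 ⇒ word 0xe806 (big)
  top 6b → 0x3a → bra [J]
  imm: (w>>0)&0x3ff=0x6 → $6
  target = base 0xa3c0 + off 0x00 + 2 + imm 6 = 0xa3c8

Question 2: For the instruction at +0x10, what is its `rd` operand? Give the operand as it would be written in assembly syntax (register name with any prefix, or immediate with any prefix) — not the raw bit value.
R2

off 0x10: read ad 00 as big → 0xad00
  top 6b → 0x2b → inv [R]
  rd@[9:7]=0x2 ⇒ R2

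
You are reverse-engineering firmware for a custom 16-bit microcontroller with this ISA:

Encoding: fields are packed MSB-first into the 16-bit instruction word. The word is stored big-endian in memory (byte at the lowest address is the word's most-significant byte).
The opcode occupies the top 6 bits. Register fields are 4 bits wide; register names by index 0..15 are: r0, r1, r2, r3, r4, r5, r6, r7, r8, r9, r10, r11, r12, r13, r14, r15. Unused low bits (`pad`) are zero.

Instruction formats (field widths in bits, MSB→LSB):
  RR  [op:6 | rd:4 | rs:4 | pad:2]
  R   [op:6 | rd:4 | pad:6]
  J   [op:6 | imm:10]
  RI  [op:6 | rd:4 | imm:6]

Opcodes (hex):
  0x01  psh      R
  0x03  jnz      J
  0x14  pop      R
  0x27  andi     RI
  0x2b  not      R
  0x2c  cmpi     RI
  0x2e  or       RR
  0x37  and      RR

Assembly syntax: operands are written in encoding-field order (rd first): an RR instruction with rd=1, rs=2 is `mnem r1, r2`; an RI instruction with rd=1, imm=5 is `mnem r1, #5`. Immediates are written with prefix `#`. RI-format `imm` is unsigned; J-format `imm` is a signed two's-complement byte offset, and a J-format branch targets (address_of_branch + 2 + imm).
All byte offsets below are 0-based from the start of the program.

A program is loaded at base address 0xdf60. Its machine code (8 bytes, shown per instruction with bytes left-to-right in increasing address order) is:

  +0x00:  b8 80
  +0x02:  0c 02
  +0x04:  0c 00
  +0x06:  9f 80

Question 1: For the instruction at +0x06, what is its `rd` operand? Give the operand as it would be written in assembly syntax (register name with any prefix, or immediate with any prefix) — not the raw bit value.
@+06  big-endian(9f 80) = 0x9f80
  top 6b → 0x27 → andi [RI]
  rd@[9:6]=0xe ⇒ r14
  imm@[5:0]=0x0 ⇒ #0

r14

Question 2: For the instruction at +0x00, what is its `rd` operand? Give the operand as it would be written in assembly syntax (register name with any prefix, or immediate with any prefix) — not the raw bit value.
r2

@+00  big-endian(b8 80) = 0xb880
  op=0xb880>>10=0x2e ⇒ or (RR)
  rd: (w>>6)&0xf=0x2 → r2
  rs: (w>>2)&0xf=0x0 → r0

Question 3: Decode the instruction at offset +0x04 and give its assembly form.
jnz #0

off 0x04: read 0c 00 as big → 0x0c00
  op=0x0c00>>10=0x3 ⇒ jnz (J)
  imm@[9:0]=0x0 ⇒ #0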